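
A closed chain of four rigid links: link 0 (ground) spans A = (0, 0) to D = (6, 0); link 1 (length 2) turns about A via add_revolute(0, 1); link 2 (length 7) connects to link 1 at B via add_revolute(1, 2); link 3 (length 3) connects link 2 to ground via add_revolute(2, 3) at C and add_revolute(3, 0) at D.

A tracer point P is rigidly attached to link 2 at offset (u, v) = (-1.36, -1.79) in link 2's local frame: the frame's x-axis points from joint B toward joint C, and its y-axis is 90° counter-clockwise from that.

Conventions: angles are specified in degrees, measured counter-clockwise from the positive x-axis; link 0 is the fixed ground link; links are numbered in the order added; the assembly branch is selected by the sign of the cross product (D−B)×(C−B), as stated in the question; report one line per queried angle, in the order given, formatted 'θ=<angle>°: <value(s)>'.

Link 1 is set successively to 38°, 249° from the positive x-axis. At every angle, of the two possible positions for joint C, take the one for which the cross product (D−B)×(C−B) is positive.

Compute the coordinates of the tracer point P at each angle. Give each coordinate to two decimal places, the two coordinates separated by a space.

A=(0,0), D=(6.00,0)
θ=38°: B = A + 2.00·(cos38°, sin38°) = (1.5760, 1.2313)
θ=38°: |BD| = 4.5921
θ=38°: circle(B,7.00) ∩ circle(D,3.00): a=6.6513, h=2.1817
θ=38°:   candidates: C₊=(8.5688,1.5496) cross=10.019; C₋=(7.3988,-2.6539) cross=-10.019
θ=38°:   branch + wants cross > 0 → take C=(8.5688,1.5496) (cross=10.019)
θ=38°: ex = (C−B)/|BC| = (0.9990,0.0455); ey = (-0.0455,0.9990)
θ=38°: P = B + -1.36·ex + -1.79·ey = (0.2988,-0.6187)
θ=249°: B = A + 2.00·(cos249°, sin249°) = (-0.7167, -1.8672)
θ=249°: |BD| = 6.9714
θ=249°: circle(B,7.00) ∩ circle(D,3.00): a=6.3546, h=2.9359
θ=249°:   candidates: C₊=(4.6194,2.6634) cross=20.467; C₋=(6.1920,-2.9938) cross=-20.467
θ=249°:   branch + wants cross > 0 → take C=(4.6194,2.6634) (cross=20.467)
θ=249°: ex = (C−B)/|BC| = (0.7623,0.6472); ey = (-0.6472,0.7623)
θ=249°: P = B + -1.36·ex + -1.79·ey = (-0.5949,-4.1119)

θ=38°: 0.30 -0.62
θ=249°: -0.59 -4.11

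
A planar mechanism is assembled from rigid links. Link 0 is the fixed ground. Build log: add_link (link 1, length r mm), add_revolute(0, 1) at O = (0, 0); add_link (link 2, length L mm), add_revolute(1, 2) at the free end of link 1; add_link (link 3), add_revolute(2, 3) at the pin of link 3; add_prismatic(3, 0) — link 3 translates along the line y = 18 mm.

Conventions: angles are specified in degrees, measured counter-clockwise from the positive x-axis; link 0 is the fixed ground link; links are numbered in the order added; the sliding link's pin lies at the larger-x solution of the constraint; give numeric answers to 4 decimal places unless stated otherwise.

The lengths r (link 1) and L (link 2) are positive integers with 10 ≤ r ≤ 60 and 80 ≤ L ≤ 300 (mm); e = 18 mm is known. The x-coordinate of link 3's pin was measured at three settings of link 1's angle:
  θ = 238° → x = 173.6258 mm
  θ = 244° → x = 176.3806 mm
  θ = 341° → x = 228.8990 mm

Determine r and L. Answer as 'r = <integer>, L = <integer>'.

constraint per measurement: (x − r cos θ)² + (r sin θ − e)² = L²
subtracting the θ₁ and θ₂ equations cancels the r² and L² terms:
r = (x₁² − x₂²) / (2[(x₁cos θ₁ + e sin θ₁) − (x₂cos θ₂ + e sin θ₂)]) = 35.0005 → r = 35
L² = (x₁ − r cos θ₁)² + (r sin θ₁ − e)² = 39203.9950 → L = 198.0000 → L = 198
check at θ₃=341°: x = 228.8990 (printed 228.8990) ✓

r = 35, L = 198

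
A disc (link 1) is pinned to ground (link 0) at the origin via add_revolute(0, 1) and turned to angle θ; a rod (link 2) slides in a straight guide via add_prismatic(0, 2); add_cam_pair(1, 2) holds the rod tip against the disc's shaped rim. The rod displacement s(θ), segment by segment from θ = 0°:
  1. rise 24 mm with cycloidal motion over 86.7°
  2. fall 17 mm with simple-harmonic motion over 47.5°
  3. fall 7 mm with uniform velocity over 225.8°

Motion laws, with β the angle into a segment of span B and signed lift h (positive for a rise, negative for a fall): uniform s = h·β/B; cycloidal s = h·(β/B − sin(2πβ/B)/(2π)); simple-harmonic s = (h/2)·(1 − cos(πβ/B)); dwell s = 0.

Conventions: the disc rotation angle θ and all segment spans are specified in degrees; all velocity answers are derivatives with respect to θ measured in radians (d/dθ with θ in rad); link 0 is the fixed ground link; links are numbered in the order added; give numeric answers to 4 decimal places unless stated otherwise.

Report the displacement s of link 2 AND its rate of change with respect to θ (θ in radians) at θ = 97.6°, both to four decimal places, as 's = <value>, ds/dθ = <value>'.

segment 1 (0° to 86.7°, cycloidal, h = 24) is passed completely: s = 0.0000 + (24) = 24.0000
θ = 97.6° falls in segment 2 (86.7° to 134.2°, simple-harmonic, h = -17): β = 97.6 − 86.7 = 10.9°, B = 47.5°; Δs = -17/2·(1 − cos(π·0.2295)) = -2.1148; s = 24.0000 − 2.1148 = 21.8852
velocity in seg [86.7°–134.2°] (simple-harmonic), θ in radians: β = 10.9° = 0.1902 rad, B = 47.5° = 0.8290 rad; ds/dθ = (πh/(2B)) sin(πβ/B) = (π·(-17)/(2·0.8290)) sin(π·0.2295) = -21.261224 mm/rad

s = 21.8852, ds/dθ = -21.2612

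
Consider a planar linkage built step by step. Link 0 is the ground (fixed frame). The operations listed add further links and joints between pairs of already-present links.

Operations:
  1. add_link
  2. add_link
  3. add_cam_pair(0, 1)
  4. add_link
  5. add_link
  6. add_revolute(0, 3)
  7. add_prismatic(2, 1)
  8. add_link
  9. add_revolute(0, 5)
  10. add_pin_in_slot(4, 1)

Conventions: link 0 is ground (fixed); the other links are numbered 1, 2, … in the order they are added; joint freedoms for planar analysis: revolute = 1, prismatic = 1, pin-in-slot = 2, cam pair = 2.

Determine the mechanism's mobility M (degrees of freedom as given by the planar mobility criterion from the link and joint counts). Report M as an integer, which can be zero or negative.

L=1 J1=0 J2=0
add link → L=2 J1=0 J2=0
add link → L=3 J1=0 J2=0
C@0,1 dof=2 J2 → L=3 J1=0 J2=1
add link → L=4 J1=0 J2=1
add link → L=5 J1=0 J2=1
R@0,3 dof=1 J1 → L=5 J1=1 J2=1
P@2,1 dof=1 J1 → L=5 J1=2 J2=1
add link → L=6 J1=2 J2=1
R@0,5 dof=1 J1 → L=6 J1=3 J2=1
PS@4,1 dof=2 J2 → L=6 J1=3 J2=2
M=3(L−1)−2J1−J2=3·5−2·3−2=7

M = 7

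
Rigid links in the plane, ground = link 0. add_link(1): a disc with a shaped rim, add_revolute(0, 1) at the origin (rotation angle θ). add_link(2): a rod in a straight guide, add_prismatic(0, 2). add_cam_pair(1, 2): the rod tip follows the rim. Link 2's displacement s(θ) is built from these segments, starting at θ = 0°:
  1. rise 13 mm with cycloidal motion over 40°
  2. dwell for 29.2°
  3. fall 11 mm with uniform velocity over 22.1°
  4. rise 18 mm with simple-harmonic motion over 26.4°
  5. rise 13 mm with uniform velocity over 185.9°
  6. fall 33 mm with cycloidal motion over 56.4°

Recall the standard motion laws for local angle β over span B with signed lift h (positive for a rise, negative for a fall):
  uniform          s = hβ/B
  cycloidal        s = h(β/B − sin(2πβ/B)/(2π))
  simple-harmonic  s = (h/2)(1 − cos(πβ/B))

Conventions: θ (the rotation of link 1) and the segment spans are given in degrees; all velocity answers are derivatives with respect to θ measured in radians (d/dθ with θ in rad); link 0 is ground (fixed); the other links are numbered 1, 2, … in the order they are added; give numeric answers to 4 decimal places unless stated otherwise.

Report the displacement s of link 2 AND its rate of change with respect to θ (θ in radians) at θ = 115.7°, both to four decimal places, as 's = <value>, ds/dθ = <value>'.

segment 1 (0° to 40°, cycloidal, h = 13) is passed completely: s = 0.0000 + (13) = 13.0000
segment 2 (40° to 69.2°, dwell): s unchanged at 13.0000
segment 3 (69.2° to 91.3°, uniform, h = -11) is passed completely: s = 13.0000 + (-11) = 2.0000
θ = 115.7° falls in segment 4 (91.3° to 117.7°, simple-harmonic, h = 18): β = 115.7 − 91.3 = 24.4°, B = 26.4°; Δs = 18/2·(1 − cos(π·0.9242)) = 17.7463; s = 2.0000 + 17.7463 = 19.7463
velocity in seg [91.3°–117.7°] (simple-harmonic), θ in radians: β = 24.4° = 0.4259 rad, B = 26.4° = 0.4608 rad; ds/dθ = (πh/(2B)) sin(πβ/B) = (π·18/(2·0.4608)) sin(π·0.9242) = 14.467026 mm/rad

s = 19.7463, ds/dθ = 14.4670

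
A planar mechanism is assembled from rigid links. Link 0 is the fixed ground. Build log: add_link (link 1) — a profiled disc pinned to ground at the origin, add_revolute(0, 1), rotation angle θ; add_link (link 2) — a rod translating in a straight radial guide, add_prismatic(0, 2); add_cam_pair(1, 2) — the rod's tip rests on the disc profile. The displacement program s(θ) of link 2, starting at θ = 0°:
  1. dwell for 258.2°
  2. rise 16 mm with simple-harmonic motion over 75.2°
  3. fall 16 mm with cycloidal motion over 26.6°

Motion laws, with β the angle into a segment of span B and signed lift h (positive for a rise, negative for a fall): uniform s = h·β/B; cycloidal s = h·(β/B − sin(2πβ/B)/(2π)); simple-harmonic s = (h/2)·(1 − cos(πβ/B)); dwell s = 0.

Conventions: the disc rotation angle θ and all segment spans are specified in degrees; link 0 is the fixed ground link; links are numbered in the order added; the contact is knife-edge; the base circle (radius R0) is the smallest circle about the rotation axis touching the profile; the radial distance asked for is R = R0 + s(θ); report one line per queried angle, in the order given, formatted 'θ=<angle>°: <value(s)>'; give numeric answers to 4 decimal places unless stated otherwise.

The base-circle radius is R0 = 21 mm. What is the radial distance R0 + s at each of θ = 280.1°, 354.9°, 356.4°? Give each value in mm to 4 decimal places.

seg 1 [0°–258.2°] dwell: s stays 0.0000
seg 2 [258.2°–333.4°] simple-harmonic, h=16: θ=280.1° here. β=21.9, B=75.2. 16/2·(1 − cos(π·0.2912)) = 3.1211 → s = 3.1211
seg 2 [258.2°–333.4°] simple-harmonic, h=16: full span → s += 16 → s = 16.0000
seg 3 [333.4°–360°] cycloidal, h=-16: θ=354.9° here. β=21.5, B=26.6. -16·(0.8083 − sin(2π·0.8083)/(2π)) = -15.3100 → s = 0.6900
seg 3 [333.4°–360°] cycloidal, h=-16: θ=356.4° here. β=23, B=26.6. -16·(0.8647 − sin(2π·0.8647)/(2π)) = -15.7483 → s = 0.2517
θ=280.1°: R = R0 + s = 21 + 3.1211 = 24.1211
θ=354.9°: R = R0 + s = 21 + 0.6900 = 21.6900
θ=356.4°: R = R0 + s = 21 + 0.2517 = 21.2517

θ=280.1°: 24.1211
θ=354.9°: 21.6900
θ=356.4°: 21.2517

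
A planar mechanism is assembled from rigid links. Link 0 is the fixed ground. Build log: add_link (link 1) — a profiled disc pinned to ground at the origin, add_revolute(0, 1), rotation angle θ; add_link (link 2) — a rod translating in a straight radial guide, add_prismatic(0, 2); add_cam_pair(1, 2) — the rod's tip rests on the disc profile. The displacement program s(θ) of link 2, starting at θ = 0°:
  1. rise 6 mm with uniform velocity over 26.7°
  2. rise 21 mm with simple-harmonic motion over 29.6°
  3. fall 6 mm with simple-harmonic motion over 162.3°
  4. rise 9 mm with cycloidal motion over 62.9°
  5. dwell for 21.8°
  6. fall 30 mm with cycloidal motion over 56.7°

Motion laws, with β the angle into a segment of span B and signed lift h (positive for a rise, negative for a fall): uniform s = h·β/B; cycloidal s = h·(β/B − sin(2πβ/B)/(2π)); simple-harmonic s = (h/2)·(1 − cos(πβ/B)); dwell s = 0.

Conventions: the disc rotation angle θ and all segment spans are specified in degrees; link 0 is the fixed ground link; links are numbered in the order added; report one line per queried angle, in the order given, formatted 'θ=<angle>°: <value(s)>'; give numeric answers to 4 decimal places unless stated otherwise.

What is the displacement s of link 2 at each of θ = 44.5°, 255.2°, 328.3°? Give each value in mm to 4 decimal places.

seg 1 [0°–26.7°] uniform, h=6: full span → s += 6 → s = 6.0000
seg 2 [26.7°–56.3°] simple-harmonic, h=21: θ=44.5° here. β=17.8, B=29.6. 21/2·(1 − cos(π·0.6014)) = 13.7870 → s = 19.7870
seg 2 [26.7°–56.3°] simple-harmonic, h=21: full span → s += 21 → s = 27.0000
seg 3 [56.3°–218.6°] simple-harmonic, h=-6: full span → s += -6 → s = 21.0000
seg 4 [218.6°–281.5°] cycloidal, h=9: θ=255.2° here. β=36.6, B=62.9. 9·(0.5819 − sin(2π·0.5819)/(2π)) = 5.9417 → s = 26.9417
seg 4 [218.6°–281.5°] cycloidal, h=9: full span → s += 9 → s = 30.0000
seg 5 [281.5°–303.3°] dwell: s stays 30.0000
seg 6 [303.3°–360°] cycloidal, h=-30: θ=328.3° here. β=25, B=56.7. -30·(0.4409 − sin(2π·0.4409)/(2π)) = -11.4955 → s = 18.5045

θ=44.5°: 19.7870
θ=255.2°: 26.9417
θ=328.3°: 18.5045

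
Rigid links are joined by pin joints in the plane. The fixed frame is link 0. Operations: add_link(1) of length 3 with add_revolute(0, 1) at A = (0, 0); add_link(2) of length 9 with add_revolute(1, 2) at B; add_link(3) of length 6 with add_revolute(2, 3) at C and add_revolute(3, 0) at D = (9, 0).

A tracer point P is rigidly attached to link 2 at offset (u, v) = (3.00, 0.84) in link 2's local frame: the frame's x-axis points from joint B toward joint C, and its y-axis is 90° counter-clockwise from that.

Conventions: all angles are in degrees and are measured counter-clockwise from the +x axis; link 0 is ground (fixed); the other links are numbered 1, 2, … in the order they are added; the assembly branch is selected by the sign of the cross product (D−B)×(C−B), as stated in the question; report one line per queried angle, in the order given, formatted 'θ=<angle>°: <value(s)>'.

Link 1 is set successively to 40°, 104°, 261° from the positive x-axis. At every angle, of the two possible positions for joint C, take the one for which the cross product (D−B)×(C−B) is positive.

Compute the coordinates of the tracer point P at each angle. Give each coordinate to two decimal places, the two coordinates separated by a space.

A=(0,0), D=(9.00,0)
θ=40°: B = A + 3.00·(cos40°, sin40°) = (2.2981, 1.9284)
θ=40°: |BD| = 6.9738
θ=40°: circle(B,9.00) ∩ circle(D,6.00): a=6.7133, h=5.9943
θ=40°:   candidates: C₊=(10.4072,5.8327) cross=41.803; C₋=(7.0921,-5.6886) cross=-41.803
θ=40°:   branch + wants cross > 0 → take C=(10.4072,5.8327) (cross=41.803)
θ=40°: ex = (C−B)/|BC| = (0.9010,0.4338); ey = (-0.4338,0.9010)
θ=40°: P = B + 3.00·ex + 0.84·ey = (4.6367,3.9866)
θ=104°: B = A + 3.00·(cos104°, sin104°) = (-0.7258, 2.9109)
θ=104°: |BD| = 10.1520
θ=104°: circle(B,9.00) ∩ circle(D,6.00): a=7.2923, h=5.2747
θ=104°:   candidates: C₊=(7.7728,5.8731) cross=53.549; C₋=(4.7480,-4.2332) cross=-53.549
θ=104°:   branch + wants cross > 0 → take C=(7.7728,5.8731) (cross=53.549)
θ=104°: ex = (C−B)/|BC| = (0.9443,0.3291); ey = (-0.3291,0.9443)
θ=104°: P = B + 3.00·ex + 0.84·ey = (1.8306,4.6915)
θ=261°: B = A + 3.00·(cos261°, sin261°) = (-0.4693, -2.9631)
θ=261°: |BD| = 9.9221
θ=261°: circle(B,9.00) ∩ circle(D,6.00): a=7.2287, h=5.3615
θ=261°:   candidates: C₊=(4.8284,4.3125) cross=53.197; C₋=(8.0307,-5.9212) cross=-53.197
θ=261°:   branch + wants cross > 0 → take C=(4.8284,4.3125) (cross=53.197)
θ=261°: ex = (C−B)/|BC| = (0.5886,0.8084); ey = (-0.8084,0.5886)
θ=261°: P = B + 3.00·ex + 0.84·ey = (0.6175,-0.0434)

θ=40°: 4.64 3.99
θ=104°: 1.83 4.69
θ=261°: 0.62 -0.04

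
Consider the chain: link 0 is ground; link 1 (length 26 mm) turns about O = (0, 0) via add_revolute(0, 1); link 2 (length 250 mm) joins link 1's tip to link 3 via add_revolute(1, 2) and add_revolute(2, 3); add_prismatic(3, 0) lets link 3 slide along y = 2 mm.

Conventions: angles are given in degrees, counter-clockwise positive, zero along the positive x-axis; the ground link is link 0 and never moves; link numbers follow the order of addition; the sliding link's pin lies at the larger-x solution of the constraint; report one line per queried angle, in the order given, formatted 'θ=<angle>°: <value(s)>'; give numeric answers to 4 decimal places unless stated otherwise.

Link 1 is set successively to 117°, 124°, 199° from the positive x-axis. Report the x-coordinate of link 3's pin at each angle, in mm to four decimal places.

geometry: r = 26 mm, L = 250 mm, e = 2 mm
θ=117°: crank pin P = (r cos θ, r sin θ) = (-11.803753, 23.166170)
θ=117°: h = r sin θ − e = 23.166170 − 2 = 21.166170
θ=117°: x = r cos θ + √(L² − h²) = -11.803753 + 249.102375 = 237.298622
θ=124°: crank pin P = (r cos θ, r sin θ) = (-14.539015, 21.554977)
θ=124°: h = r sin θ − e = 21.554977 − 2 = 19.554977
θ=124°: x = r cos θ + √(L² − h²) = -14.539015 + 249.234032 = 234.695017
θ=199°: crank pin P = (r cos θ, r sin θ) = (-24.583483, -8.464772)
θ=199°: h = r sin θ − e = -8.464772 − 2 = -10.464772
θ=199°: x = r cos θ + √(L² − h²) = -24.583483 + 249.780881 = 225.197398

θ=117°: 237.2986
θ=124°: 234.6950
θ=199°: 225.1974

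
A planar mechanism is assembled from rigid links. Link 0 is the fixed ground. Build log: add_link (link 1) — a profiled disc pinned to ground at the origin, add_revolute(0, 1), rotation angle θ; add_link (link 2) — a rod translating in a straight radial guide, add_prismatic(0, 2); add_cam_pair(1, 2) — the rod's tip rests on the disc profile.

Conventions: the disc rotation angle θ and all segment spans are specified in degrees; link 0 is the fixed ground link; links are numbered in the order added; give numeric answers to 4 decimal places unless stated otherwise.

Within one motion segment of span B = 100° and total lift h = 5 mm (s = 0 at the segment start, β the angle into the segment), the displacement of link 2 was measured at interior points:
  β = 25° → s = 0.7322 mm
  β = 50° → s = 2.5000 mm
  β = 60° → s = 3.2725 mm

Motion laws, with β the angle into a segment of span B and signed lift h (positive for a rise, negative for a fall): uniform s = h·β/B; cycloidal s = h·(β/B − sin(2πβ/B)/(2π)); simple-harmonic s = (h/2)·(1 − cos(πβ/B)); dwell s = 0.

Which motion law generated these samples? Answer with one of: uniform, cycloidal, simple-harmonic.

candidates at β/B = r: uniform s = h·r (linear in β); cycloidal s = h·(r − sin(2πr)/(2π)); simple-harmonic s = (h/2)(1 − cos(πr))
β=25°: printed 0.7322 | uniform 1.2500, cycloidal 0.4542, simple-harmonic 0.7322
β=50°: printed 2.5000 | uniform 2.5000, cycloidal 2.5000, simple-harmonic 2.5000
β=60°: printed 3.2725 | uniform 3.0000, cycloidal 3.4677, simple-harmonic 3.2725
only one law matches every sample → simple-harmonic

simple-harmonic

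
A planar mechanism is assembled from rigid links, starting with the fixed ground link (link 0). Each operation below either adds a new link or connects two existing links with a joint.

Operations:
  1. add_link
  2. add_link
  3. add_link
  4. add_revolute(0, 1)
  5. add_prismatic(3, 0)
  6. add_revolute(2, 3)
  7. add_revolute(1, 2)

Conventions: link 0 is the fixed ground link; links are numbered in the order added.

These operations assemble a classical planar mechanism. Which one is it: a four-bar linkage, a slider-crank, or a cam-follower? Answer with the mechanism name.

links: 4 (incl. ground); joints: 3 revolute, 1 prismatic, 0 higher (cam) pair, forming one closed loop
4 links, 3 revolutes + 1 prismatic in one loop → slider-crank

slider-crank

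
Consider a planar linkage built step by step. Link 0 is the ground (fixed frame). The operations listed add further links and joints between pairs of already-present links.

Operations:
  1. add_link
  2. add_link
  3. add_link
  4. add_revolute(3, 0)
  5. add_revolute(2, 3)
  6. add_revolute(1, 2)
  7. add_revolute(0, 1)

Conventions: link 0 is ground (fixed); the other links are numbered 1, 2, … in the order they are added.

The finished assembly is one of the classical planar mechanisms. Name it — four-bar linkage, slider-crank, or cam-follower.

links: 4 (incl. ground); joints: 4 revolute, 0 prismatic, 0 higher (cam) pair, forming one closed loop
4 links in a single 4R loop → four-bar linkage

four-bar linkage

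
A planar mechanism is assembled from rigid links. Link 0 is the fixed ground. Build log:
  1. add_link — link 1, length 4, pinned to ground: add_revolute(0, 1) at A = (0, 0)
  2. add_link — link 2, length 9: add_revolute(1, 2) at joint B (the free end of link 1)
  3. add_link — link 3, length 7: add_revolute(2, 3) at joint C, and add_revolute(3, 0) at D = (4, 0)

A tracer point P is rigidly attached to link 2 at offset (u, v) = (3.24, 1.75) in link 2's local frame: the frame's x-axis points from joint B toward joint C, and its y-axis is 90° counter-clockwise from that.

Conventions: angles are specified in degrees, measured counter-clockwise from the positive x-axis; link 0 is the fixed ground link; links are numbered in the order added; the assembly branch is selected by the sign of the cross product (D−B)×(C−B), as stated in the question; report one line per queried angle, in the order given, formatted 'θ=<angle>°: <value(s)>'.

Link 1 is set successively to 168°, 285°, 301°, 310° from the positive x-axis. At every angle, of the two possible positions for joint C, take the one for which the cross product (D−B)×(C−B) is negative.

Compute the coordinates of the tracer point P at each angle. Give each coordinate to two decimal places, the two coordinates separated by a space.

A=(0,0), D=(4.00,0)
θ=168°: B = A + 4.00·(cos168°, sin168°) = (-3.9126, 0.8316)
θ=168°: |BD| = 7.9562
θ=168°: circle(B,9.00) ∩ circle(D,7.00): a=5.9891, h=6.7179
θ=168°:   candidates: C₊=(2.7459,6.8867) cross=53.449; C₋=(1.3415,-6.4755) cross=-53.449
θ=168°:   branch - wants cross < 0 → take C=(1.3415,-6.4755) (cross=-53.449)
θ=168°: ex = (C−B)/|BC| = (0.5838,-0.8119); ey = (0.8119,0.5838)
θ=168°: P = B + 3.24·ex + 1.75·ey = (-0.6003,-0.7773)
θ=285°: B = A + 4.00·(cos285°, sin285°) = (1.0353, -3.8637)
θ=285°: |BD| = 4.8701
θ=285°: circle(B,9.00) ∩ circle(D,7.00): a=5.7204, h=6.9482
θ=285°:   candidates: C₊=(-0.9947,4.9044) cross=33.838; C₋=(10.0300,-3.5552) cross=-33.838
θ=285°:   branch - wants cross < 0 → take C=(10.0300,-3.5552) (cross=-33.838)
θ=285°: ex = (C−B)/|BC| = (0.9994,0.0343); ey = (-0.0343,0.9994)
θ=285°: P = B + 3.24·ex + 1.75·ey = (4.2134,-2.0037)
θ=301°: B = A + 4.00·(cos301°, sin301°) = (2.0602, -3.4287)
θ=301°: |BD| = 3.9394
θ=301°: circle(B,9.00) ∩ circle(D,7.00): a=6.0312, h=6.6801
θ=301°:   candidates: C₊=(-0.7840,5.1101) cross=26.316; C₋=(10.8442,-1.4688) cross=-26.316
θ=301°:   branch - wants cross < 0 → take C=(10.8442,-1.4688) (cross=-26.316)
θ=301°: ex = (C−B)/|BC| = (0.9760,0.2178); ey = (-0.2178,0.9760)
θ=301°: P = B + 3.24·ex + 1.75·ey = (4.8413,-1.0151)
θ=310°: B = A + 4.00·(cos310°, sin310°) = (2.5712, -3.0642)
θ=310°: |BD| = 3.3809
θ=310°: circle(B,9.00) ∩ circle(D,7.00): a=6.4229, h=6.3045
θ=310°:   candidates: C₊=(-0.4282,5.4213) cross=21.315; C₋=(10.9994,0.0925) cross=-21.315
θ=310°:   branch - wants cross < 0 → take C=(10.9994,0.0925) (cross=-21.315)
θ=310°: ex = (C−B)/|BC| = (0.9365,0.3507); ey = (-0.3507,0.9365)
θ=310°: P = B + 3.24·ex + 1.75·ey = (4.9915,-0.2889)

θ=168°: -0.60 -0.78
θ=285°: 4.21 -2.00
θ=301°: 4.84 -1.02
θ=310°: 4.99 -0.29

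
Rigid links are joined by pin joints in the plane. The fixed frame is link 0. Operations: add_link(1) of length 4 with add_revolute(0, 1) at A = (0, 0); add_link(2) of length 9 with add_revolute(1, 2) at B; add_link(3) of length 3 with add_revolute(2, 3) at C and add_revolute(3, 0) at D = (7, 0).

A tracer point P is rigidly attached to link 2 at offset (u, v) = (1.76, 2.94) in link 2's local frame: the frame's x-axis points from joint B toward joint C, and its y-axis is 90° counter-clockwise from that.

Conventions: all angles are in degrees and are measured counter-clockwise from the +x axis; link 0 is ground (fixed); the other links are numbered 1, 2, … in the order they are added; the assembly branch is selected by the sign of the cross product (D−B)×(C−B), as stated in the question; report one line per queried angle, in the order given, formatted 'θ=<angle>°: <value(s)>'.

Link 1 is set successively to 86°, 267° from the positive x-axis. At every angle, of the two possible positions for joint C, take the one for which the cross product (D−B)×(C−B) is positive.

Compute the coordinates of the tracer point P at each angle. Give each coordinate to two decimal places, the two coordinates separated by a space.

A=(0,0), D=(7.00,0)
θ=86°: B = A + 4.00·(cos86°, sin86°) = (0.2790, 3.9903)
θ=86°: |BD| = 7.8162
θ=86°: circle(B,9.00) ∩ circle(D,3.00): a=8.5139, h=2.9177
θ=86°:   candidates: C₊=(9.0894,2.1527) cross=22.806; C₋=(6.1104,-2.8651) cross=-22.806
θ=86°:   branch + wants cross > 0 → take C=(9.0894,2.1527) (cross=22.806)
θ=86°: ex = (C−B)/|BC| = (0.9789,-0.2042); ey = (0.2042,0.9789)
θ=86°: P = B + 1.76·ex + 2.94·ey = (2.6022,6.5090)
θ=267°: B = A + 4.00·(cos267°, sin267°) = (-0.2093, -3.9945)
θ=267°: |BD| = 8.2420
θ=267°: circle(B,9.00) ∩ circle(D,3.00): a=8.4889, h=2.9898
θ=267°:   candidates: C₊=(5.7669,2.7349) cross=24.642; C₋=(8.6650,-2.4956) cross=-24.642
θ=267°:   branch + wants cross > 0 → take C=(5.7669,2.7349) (cross=24.642)
θ=267°: ex = (C−B)/|BC| = (0.6640,0.7477); ey = (-0.7477,0.6640)
θ=267°: P = B + 1.76·ex + 2.94·ey = (-1.2389,-0.7263)

θ=86°: 2.60 6.51
θ=267°: -1.24 -0.73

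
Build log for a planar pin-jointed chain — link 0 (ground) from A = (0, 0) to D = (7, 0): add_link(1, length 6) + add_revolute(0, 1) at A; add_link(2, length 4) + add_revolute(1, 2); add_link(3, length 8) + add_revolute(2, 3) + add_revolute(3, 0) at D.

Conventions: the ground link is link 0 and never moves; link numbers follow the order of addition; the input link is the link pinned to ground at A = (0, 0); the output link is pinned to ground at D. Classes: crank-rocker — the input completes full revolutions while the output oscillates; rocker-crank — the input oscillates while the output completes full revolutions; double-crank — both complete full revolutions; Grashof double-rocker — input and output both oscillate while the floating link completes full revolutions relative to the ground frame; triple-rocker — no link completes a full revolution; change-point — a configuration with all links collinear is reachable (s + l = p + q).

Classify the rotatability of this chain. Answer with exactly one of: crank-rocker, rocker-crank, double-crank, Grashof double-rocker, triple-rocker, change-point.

lengths: ground=7, input=6, coupler=4, output=8
sorted: s=4 (shortest), l=8 (longest), p+q=13
s + l = 12 vs p + q = 13
s + l < p + q (Grashof) with shortest = coupler link → Grashof double-rocker

Grashof double-rocker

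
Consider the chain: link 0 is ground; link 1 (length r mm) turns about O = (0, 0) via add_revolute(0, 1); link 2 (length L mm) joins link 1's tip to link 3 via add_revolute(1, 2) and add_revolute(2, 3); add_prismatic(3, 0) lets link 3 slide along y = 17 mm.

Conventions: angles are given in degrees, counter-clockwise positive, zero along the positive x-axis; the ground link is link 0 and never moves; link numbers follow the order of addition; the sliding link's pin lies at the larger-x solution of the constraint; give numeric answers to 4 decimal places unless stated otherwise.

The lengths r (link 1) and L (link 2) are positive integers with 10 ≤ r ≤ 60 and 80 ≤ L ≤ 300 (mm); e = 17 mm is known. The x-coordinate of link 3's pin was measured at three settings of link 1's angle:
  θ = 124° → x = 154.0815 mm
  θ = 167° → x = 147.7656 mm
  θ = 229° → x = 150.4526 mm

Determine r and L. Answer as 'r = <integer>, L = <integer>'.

constraint per measurement: (x − r cos θ)² + (r sin θ − e)² = L²
subtracting the θ₁ and θ₂ equations cancels the r² and L² terms:
r = (x₁² − x₂²) / (2[(x₁cos θ₁ + e sin θ₁) − (x₂cos θ₂ + e sin θ₂)]) = 14.0001 → r = 14
L² = (x₁ − r cos θ₁)² + (r sin θ₁ − e)² = 26244.0026 → L = 162.0000 → L = 162
check at θ₃=229°: x = 150.4526 (printed 150.4526) ✓

r = 14, L = 162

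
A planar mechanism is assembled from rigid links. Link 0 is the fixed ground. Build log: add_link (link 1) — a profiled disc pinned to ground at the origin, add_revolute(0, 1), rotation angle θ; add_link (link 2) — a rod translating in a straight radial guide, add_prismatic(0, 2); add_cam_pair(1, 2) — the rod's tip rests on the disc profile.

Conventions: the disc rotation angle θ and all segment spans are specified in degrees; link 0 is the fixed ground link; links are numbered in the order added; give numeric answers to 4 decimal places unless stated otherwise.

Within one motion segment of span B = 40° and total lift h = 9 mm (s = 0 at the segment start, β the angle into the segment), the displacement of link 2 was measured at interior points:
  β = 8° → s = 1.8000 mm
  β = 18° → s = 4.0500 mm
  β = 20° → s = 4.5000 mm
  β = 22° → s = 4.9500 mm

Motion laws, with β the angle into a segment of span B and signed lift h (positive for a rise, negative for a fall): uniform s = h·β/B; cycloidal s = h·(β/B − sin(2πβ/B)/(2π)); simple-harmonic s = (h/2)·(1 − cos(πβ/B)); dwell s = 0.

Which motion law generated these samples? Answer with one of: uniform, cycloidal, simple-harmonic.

candidates at β/B = r: uniform s = h·r (linear in β); cycloidal s = h·(r − sin(2πr)/(2π)); simple-harmonic s = (h/2)(1 − cos(πr))
β=8°: printed 1.8000 | uniform 1.8000, cycloidal 0.4377, simple-harmonic 0.8594
β=18°: printed 4.0500 | uniform 4.0500, cycloidal 3.6074, simple-harmonic 3.7960
β=20°: printed 4.5000 | uniform 4.5000, cycloidal 4.5000, simple-harmonic 4.5000
β=22°: printed 4.9500 | uniform 4.9500, cycloidal 5.3926, simple-harmonic 5.2040
only one law matches every sample → uniform

uniform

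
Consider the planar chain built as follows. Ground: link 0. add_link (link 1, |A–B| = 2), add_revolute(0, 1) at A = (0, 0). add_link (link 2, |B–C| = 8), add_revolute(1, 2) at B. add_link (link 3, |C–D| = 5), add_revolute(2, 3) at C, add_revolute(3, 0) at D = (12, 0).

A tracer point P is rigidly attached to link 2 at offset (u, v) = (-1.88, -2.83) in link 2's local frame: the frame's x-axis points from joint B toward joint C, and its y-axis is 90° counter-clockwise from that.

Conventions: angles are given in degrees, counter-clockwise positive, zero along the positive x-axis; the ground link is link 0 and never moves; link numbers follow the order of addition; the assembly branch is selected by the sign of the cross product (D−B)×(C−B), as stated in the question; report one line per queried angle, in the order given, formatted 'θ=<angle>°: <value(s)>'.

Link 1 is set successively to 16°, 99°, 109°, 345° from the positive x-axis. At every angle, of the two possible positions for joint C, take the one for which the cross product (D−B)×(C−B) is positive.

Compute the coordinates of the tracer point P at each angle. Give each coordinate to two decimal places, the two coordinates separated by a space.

A=(0,0), D=(12.00,0)
θ=16°: B = A + 2.00·(cos16°, sin16°) = (1.9225, 0.5513)
θ=16°: |BD| = 10.0925
θ=16°: circle(B,8.00) ∩ circle(D,5.00): a=6.9784, h=3.9118
θ=16°:   candidates: C₊=(9.1042,4.0760) cross=39.480; C₋=(8.6768,-3.7358) cross=-39.480
θ=16°:   branch + wants cross > 0 → take C=(9.1042,4.0760) (cross=39.480)
θ=16°: ex = (C−B)/|BC| = (0.8977,0.4406); ey = (-0.4406,0.8977)
θ=16°: P = B + -1.88·ex + -2.83·ey = (1.4817,-2.8176)
θ=99°: B = A + 2.00·(cos99°, sin99°) = (-0.3129, 1.9754)
θ=99°: |BD| = 12.4703
θ=99°: circle(B,8.00) ∩ circle(D,5.00): a=7.7989, h=1.7826
θ=99°:   candidates: C₊=(7.6699,2.5001) cross=22.229; C₋=(7.1052,-1.0201) cross=-22.229
θ=99°:   branch + wants cross > 0 → take C=(7.6699,2.5001) (cross=22.229)
θ=99°: ex = (C−B)/|BC| = (0.9978,0.0656); ey = (-0.0656,0.9978)
θ=99°: P = B + -1.88·ex + -2.83·ey = (-2.0032,-0.9718)
θ=109°: B = A + 2.00·(cos109°, sin109°) = (-0.6511, 1.8910)
θ=109°: |BD| = 12.7917
θ=109°: circle(B,8.00) ∩ circle(D,5.00): a=7.9203, h=1.1266
θ=109°:   candidates: C₊=(7.3487,1.8344) cross=14.412; C₋=(7.0156,-0.3941) cross=-14.412
θ=109°:   branch + wants cross > 0 → take C=(7.3487,1.8344) (cross=14.412)
θ=109°: ex = (C−B)/|BC| = (1.0000,-0.0071); ey = (0.0071,1.0000)
θ=109°: P = B + -1.88·ex + -2.83·ey = (-2.5511,-0.9256)
θ=345°: B = A + 2.00·(cos345°, sin345°) = (1.9319, -0.5176)
θ=345°: |BD| = 10.0814
θ=345°: circle(B,8.00) ∩ circle(D,5.00): a=6.9750, h=3.9179
θ=345°:   candidates: C₊=(8.6965,3.7532) cross=39.498; C₋=(9.0988,-4.0722) cross=-39.498
θ=345°:   branch + wants cross > 0 → take C=(8.6965,3.7532) (cross=39.498)
θ=345°: ex = (C−B)/|BC| = (0.8456,0.5339); ey = (-0.5339,0.8456)
θ=345°: P = B + -1.88·ex + -2.83·ey = (1.8530,-3.9143)

θ=16°: 1.48 -2.82
θ=99°: -2.00 -0.97
θ=109°: -2.55 -0.93
θ=345°: 1.85 -3.91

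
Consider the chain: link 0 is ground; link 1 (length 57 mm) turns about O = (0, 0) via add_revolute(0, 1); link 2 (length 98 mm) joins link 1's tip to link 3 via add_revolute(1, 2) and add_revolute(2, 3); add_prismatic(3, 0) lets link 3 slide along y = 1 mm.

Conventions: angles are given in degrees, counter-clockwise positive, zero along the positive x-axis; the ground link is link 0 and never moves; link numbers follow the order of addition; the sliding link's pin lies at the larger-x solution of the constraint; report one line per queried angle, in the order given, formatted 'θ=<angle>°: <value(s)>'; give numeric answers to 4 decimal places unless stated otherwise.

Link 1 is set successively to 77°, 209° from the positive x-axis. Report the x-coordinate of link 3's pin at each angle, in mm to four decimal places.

geometry: r = 57 mm, L = 98 mm, e = 1 mm
θ=77°: crank pin P = (r cos θ, r sin θ) = (12.822210, 55.539094)
θ=77°: h = r sin θ − e = 55.539094 − 1 = 54.539094
θ=77°: x = r cos θ + √(L² − h²) = 12.822210 + 81.421663 = 94.243873
θ=209°: crank pin P = (r cos θ, r sin θ) = (-49.853323, -27.634148)
θ=209°: h = r sin θ − e = -27.634148 − 1 = -28.634148
θ=209°: x = r cos θ + √(L² − h²) = -49.853323 + 93.723452 = 43.870129

θ=77°: 94.2439
θ=209°: 43.8701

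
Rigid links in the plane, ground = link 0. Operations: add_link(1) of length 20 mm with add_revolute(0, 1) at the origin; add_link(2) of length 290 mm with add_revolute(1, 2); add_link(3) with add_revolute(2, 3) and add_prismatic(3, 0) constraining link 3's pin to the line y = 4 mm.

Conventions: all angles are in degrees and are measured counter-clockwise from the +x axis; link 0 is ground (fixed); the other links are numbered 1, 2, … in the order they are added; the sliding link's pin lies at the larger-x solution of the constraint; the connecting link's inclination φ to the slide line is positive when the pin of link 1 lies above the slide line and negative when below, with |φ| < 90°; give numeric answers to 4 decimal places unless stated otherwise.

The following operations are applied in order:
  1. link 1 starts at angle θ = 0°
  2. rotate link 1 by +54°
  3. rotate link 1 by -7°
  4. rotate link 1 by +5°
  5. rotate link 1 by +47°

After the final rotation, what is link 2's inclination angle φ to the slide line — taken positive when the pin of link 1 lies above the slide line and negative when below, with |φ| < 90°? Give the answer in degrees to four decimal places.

geometry: r = 20 mm, L = 290 mm, e = 4 mm; θ starts at 0°
rotate link 1 by +54°: θ ← 0° +54° = 54°
rotate link 1 by -7°: θ ← 54° -7° = 47°
rotate link 1 by +5°: θ ← 47° +5° = 52°
rotate link 1 by +47°: θ ← 52° +47° = 99°
h = r sin θ − e = 19.753767 − 4 = 15.753767
sin φ = h / L = 15.753767 / 290 = 0.05432333
φ = arcsin(0.05432333) = 3.114031°

3.1140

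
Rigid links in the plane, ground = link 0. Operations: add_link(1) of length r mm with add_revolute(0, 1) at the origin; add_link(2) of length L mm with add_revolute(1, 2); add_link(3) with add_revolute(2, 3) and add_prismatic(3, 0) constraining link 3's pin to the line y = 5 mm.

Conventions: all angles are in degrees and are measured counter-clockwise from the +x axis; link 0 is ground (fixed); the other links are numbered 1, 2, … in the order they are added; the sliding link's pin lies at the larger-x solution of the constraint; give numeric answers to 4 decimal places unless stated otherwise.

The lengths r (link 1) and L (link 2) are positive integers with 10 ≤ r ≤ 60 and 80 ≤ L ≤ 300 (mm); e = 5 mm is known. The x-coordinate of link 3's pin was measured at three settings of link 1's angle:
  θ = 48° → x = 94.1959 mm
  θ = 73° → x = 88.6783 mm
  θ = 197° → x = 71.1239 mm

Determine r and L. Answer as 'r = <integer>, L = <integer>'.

constraint per measurement: (x − r cos θ)² + (r sin θ − e)² = L²
subtracting the θ₁ and θ₂ equations cancels the r² and L² terms:
r = (x₁² − x₂²) / (2[(x₁cos θ₁ + e sin θ₁) − (x₂cos θ₂ + e sin θ₂)]) = 14.0001 → r = 14
L² = (x₁ − r cos θ₁)² + (r sin θ₁ − e)² = 7225.0052 → L = 85.0000 → L = 85
check at θ₃=197°: x = 71.1239 (printed 71.1239) ✓

r = 14, L = 85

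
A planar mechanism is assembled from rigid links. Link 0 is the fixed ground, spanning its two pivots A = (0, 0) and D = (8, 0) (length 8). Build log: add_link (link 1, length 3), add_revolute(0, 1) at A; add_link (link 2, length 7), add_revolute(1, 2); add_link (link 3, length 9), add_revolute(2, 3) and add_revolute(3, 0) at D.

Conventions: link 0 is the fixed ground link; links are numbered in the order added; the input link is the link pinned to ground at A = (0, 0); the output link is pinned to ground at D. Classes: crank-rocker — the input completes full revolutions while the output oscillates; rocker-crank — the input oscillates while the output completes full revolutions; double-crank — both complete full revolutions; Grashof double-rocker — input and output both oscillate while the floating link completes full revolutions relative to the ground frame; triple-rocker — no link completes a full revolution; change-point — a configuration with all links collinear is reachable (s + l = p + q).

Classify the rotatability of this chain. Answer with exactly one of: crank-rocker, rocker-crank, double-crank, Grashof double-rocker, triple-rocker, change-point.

lengths: ground=8, input=3, coupler=7, output=9
sorted: s=3 (shortest), l=9 (longest), p+q=15
s + l = 12 vs p + q = 15
s + l < p + q (Grashof) with shortest = input link → crank-rocker

crank-rocker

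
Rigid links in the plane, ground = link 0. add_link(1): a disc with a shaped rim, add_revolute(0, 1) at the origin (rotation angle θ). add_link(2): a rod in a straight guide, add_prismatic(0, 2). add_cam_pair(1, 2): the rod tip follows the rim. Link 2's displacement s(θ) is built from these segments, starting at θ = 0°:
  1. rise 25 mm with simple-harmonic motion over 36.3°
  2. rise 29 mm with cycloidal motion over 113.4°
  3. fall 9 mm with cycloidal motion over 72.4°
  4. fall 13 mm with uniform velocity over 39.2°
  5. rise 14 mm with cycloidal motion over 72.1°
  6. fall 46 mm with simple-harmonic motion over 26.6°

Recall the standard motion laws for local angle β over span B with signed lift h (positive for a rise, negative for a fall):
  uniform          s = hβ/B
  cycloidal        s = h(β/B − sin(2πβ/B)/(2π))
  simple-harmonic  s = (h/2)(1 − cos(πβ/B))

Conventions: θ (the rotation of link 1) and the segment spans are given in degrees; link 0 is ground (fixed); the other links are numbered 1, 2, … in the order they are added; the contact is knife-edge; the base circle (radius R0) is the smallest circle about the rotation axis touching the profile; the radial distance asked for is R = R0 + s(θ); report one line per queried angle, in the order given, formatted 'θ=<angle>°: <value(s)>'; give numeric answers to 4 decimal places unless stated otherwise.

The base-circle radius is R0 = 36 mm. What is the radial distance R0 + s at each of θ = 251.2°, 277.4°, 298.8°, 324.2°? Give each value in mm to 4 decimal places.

segment 1 (0° to 36.3°, simple-harmonic, h = 25) is passed completely: s = 0.0000 + (25) = 25.0000
segment 2 (36.3° to 149.7°, cycloidal, h = 29) is passed completely: s = 25.0000 + (29) = 54.0000
segment 3 (149.7° to 222.1°, cycloidal, h = -9) is passed completely: s = 54.0000 + (-9) = 45.0000
θ = 251.2° falls in segment 4 (222.1° to 261.3°, uniform, h = -13): β = 251.2 − 222.1 = 29.1°, B = 39.2°; Δs = -13·29.1/39.2 = -9.6505; s = 45.0000 − 9.6505 = 35.3495
segment 4 (222.1° to 261.3°, uniform, h = -13) is passed completely: s = 45.0000 + (-13) = 32.0000
θ = 277.4° falls in segment 5 (261.3° to 333.4°, cycloidal, h = 14): β = 277.4 − 261.3 = 16.1°, B = 72.1°; Δs = 14·(0.2233 − sin(2π·0.2233)/(2π)) = 0.9293; s = 32.0000 + 0.9293 = 32.9293
θ = 298.8° falls in segment 5 (261.3° to 333.4°, cycloidal, h = 14): β = 298.8 − 261.3 = 37.5°, B = 72.1°; Δs = 14·(0.5201 − sin(2π·0.5201)/(2π)) = 7.5624; s = 32.0000 + 7.5624 = 39.5624
θ = 324.2° falls in segment 5 (261.3° to 333.4°, cycloidal, h = 14): β = 324.2 − 261.3 = 62.9°, B = 72.1°; Δs = 14·(0.8724 − sin(2π·0.8724)/(2π)) = 13.8147; s = 32.0000 + 13.8147 = 45.8147
θ=251.2°: R = R0 + s = 36 + 35.3495 = 71.3495
θ=277.4°: R = R0 + s = 36 + 32.9293 = 68.9293
θ=298.8°: R = R0 + s = 36 + 39.5624 = 75.5624
θ=324.2°: R = R0 + s = 36 + 45.8147 = 81.8147

θ=251.2°: 71.3495
θ=277.4°: 68.9293
θ=298.8°: 75.5624
θ=324.2°: 81.8147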